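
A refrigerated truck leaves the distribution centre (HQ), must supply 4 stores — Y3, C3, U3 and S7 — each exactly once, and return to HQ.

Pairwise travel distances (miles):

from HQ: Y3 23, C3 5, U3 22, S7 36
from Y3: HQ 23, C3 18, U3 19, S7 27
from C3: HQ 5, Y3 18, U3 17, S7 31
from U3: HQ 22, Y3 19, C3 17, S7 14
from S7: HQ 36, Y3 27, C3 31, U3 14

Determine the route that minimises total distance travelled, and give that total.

Minimum total distance: 86 miles.

HQ - Y3 - C3 - U3 - S7 - HQ: 23+18+17+14+36 = 108
HQ - Y3 - C3 - S7 - U3 - HQ: 23+18+31+14+22 = 108
HQ - Y3 - U3 - C3 - S7 - HQ: 23+19+17+31+36 = 126
HQ - Y3 - U3 - S7 - C3 - HQ: 23+19+14+31+5 = 92
HQ - Y3 - S7 - C3 - U3 - HQ: 23+27+31+17+22 = 120
HQ - Y3 - S7 - U3 - C3 - HQ: 23+27+14+17+5 = 86
HQ - C3 - Y3 - U3 - S7 - HQ: 5+18+19+14+36 = 92
HQ - C3 - Y3 - S7 - U3 - HQ: 5+18+27+14+22 = 86
HQ - C3 - U3 - Y3 - S7 - HQ: 5+17+19+27+36 = 104
HQ - C3 - S7 - Y3 - U3 - HQ: 5+31+27+19+22 = 104
HQ - U3 - Y3 - C3 - S7 - HQ: 22+19+18+31+36 = 126
HQ - U3 - C3 - Y3 - S7 - HQ: 22+17+18+27+36 = 120
The minimum is 86.
One optimal route: HQ → Y3 → S7 → U3 → C3 → HQ (or its reverse).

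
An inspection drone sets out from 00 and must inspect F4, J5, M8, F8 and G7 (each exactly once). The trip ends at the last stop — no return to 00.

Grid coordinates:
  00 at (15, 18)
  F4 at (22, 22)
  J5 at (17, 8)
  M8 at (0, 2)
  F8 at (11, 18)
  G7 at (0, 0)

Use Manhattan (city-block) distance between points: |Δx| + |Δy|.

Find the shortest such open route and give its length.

Minimum one-way distance = 63.

There are 5! = 120 possible orderings.
00 → F4 → J5 → M8 → F8 → G7: 11+19+23+27+29 = 109
00 → F4 → J5 → M8 → G7 → F8: 11+19+23+2+29 = 84
00 → F4 → J5 → F8 → M8 → G7: 11+19+16+27+2 = 75
00 → F4 → J5 → F8 → G7 → M8: 11+19+16+29+2 = 77
00 → F4 → J5 → G7 → M8 → F8: 11+19+25+2+27 = 84
00 → F4 → J5 → G7 → F8 → M8: 11+19+25+29+27 = 111
00 → F4 → M8 → J5 → F8 → G7: 11+42+23+16+29 = 121
00 → F4 → M8 → J5 → G7 → F8: 11+42+23+25+29 = 130
00 → F4 → M8 → F8 → J5 → G7: 11+42+27+16+25 = 121
00 → F4 → M8 → F8 → G7 → J5: 11+42+27+29+25 = 134
00 → F4 → M8 → G7 → J5 → F8: 11+42+2+25+16 = 96
00 → F4 → M8 → G7 → F8 → J5: 11+42+2+29+16 = 100
00 → F4 → F8 → J5 → M8 → G7: 11+15+16+23+2 = 67
00 → F4 → F8 → J5 → G7 → M8: 11+15+16+25+2 = 69
… (106 more)
00 → F8 → F4 → J5 → M8 → G7: 4+15+19+23+2 = 63  ← best
The minimum is 63.
One shortest path: 00 → F8 → F4 → J5 → M8 → G7.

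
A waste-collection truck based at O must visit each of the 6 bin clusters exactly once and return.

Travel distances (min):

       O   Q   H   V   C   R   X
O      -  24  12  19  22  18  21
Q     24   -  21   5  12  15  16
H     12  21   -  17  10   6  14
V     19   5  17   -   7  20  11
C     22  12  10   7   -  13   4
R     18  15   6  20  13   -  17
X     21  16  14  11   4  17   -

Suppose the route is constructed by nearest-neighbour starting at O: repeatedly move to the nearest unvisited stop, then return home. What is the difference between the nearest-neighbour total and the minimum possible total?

O: H=12, R=18, V=19, X=21, C=22, Q=24 ⇒ H
H: R=6, C=10, X=14, V=17, Q=21 ⇒ R
R: C=13, Q=15, X=17, V=20 ⇒ C
C: X=4, V=7, Q=12 ⇒ X
X: V=11, Q=16 ⇒ V
V: Q=5 ⇒ Q
NN route O → H → R → C → X → V → Q → O costs 75.
Optimal: O → H → R → Q → V → C → X → O costs 70 (by enumerating all 360 distinct tours).
Excess = 75 − 70 = 5.

The nearest-neighbour route is 5 min longer than optimal.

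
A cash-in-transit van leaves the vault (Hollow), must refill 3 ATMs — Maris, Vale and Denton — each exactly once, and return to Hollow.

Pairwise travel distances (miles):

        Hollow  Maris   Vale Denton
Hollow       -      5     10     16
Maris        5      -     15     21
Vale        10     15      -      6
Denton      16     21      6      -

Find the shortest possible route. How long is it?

42 miles — the shortest possible round trip.

There are 3 distinct closed tours to check (reversals are equivalent).
Hollow-Maris-Vale-Denton-Hollow: 5+15+6+16 = 42
Hollow-Maris-Denton-Vale-Hollow: 5+21+6+10 = 42
Hollow-Vale-Maris-Denton-Hollow: 10+15+21+16 = 62
The minimum is 42.
One optimal route: Hollow → Maris → Vale → Denton → Hollow (or its reverse).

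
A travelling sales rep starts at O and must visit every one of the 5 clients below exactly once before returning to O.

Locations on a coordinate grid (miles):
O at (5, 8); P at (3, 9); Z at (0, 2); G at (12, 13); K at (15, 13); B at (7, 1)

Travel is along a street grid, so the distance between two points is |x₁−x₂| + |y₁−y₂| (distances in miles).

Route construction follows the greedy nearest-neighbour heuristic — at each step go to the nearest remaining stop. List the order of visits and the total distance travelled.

Nearest-neighbour total = 56 miles; route O → P → Z → B → G → K → O.

O → [P:3 / B:9 / Z:11 / G:12 / K:15] → P (3)
P → [Z:10 / B:12 / G:13 / K:16] → Z (10)
Z → [B:8 / G:23 / K:26] → B (8)
B → [G:17 / K:20] → G (17)
G → [K:3] → K (3)
Return K→O: 15.
Total = 3 + 10 + 8 + 17 + 3 + 15 = 56.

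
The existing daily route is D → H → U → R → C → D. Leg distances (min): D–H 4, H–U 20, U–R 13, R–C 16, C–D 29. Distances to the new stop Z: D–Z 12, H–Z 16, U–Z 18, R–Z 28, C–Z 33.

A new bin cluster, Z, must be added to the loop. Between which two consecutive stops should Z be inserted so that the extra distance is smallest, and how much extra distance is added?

Insertion cost between consecutive stops i–j is d(i,Z) + d(Z,j) − d(i,j):
  between D and H: 12 + 16 − 4 = 24
  between H and U: 16 + 18 − 20 = 14
  between U and R: 18 + 28 − 13 = 33
  between R and C: 28 + 33 − 16 = 45
  between C and D: 33 + 12 − 29 = 16
Cheapest insertion is between H and U, adding 14.
New total = 82 + 14 = 96.

Minimum extra distance: 14 min, inserting Z between H and U.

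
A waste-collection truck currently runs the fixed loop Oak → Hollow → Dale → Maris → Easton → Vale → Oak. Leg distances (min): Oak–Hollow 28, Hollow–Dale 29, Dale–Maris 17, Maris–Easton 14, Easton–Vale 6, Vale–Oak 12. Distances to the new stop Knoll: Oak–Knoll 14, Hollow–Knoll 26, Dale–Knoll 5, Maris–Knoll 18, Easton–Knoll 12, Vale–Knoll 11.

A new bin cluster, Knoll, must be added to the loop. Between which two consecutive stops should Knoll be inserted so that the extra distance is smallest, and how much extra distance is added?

Minimum extra distance: 2 min, inserting Knoll between Hollow and Dale.

Insertion cost between consecutive stops i–j is d(i,Knoll) + d(Knoll,j) − d(i,j):
  between Oak and Hollow: 14 + 26 − 28 = 12
  between Hollow and Dale: 26 + 5 − 29 = 2
  between Dale and Maris: 5 + 18 − 17 = 6
  between Maris and Easton: 18 + 12 − 14 = 16
  between Easton and Vale: 12 + 11 − 6 = 17
  between Vale and Oak: 11 + 14 − 12 = 13
Cheapest insertion is between Hollow and Dale, adding 2.
New total = 106 + 2 = 108.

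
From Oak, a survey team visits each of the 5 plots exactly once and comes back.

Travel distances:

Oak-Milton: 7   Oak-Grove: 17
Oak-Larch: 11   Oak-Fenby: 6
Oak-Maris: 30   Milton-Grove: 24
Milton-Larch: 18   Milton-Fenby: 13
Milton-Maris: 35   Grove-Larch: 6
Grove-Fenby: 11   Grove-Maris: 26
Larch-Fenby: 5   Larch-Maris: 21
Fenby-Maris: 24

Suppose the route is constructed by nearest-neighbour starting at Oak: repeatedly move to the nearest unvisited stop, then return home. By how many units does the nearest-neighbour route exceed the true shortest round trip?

From Oak: Fenby=6, Milton=7, Larch=11, Grove=17, Maris=30 → choose Fenby (6).
From Fenby: Larch=5, Grove=11, Milton=13, Maris=24 → choose Larch (5).
From Larch: Grove=6, Milton=18, Maris=21 → choose Grove (6).
From Grove: Milton=24, Maris=26 → choose Milton (24).
From Milton: Maris=35 → choose Maris (35).
NN route Oak → Fenby → Larch → Grove → Milton → Maris → Oak costs 106.
Optimal: Oak → Milton → Maris → Grove → Larch → Fenby → Oak costs 85 (by enumerating all 60 distinct tours).
Excess = 106 − 85 = 21.

The nearest-neighbour route is 21 longer than optimal.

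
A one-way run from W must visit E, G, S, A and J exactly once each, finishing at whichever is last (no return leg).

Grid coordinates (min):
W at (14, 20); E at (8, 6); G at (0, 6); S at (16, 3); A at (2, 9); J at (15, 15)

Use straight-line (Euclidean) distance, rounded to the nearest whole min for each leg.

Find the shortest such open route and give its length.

Shortest open route: 37 min.

There are 5! = 120 possible orderings.
W→E→G→S→A→J: 15+8+16+15+14 = 68
W→E→G→S→J→A: 15+8+16+12+14 = 65
W→E→G→A→S→J: 15+8+4+15+12 = 54
W→E→G→A→J→S: 15+8+4+14+12 = 53
W→E→G→J→S→A: 15+8+17+12+15 = 67
W→E→G→J→A→S: 15+8+17+14+15 = 69
W→E→S→G→A→J: 15+9+16+4+14 = 58
W→E→S→G→J→A: 15+9+16+17+14 = 71
W→E→S→A→G→J: 15+9+15+4+17 = 60
W→E→S→A→J→G: 15+9+15+14+17 = 70
W→E→S→J→G→A: 15+9+12+17+4 = 57
W→E→S→J→A→G: 15+9+12+14+4 = 54
W→E→A→G→S→J: 15+7+4+16+12 = 54
W→E→A→G→J→S: 15+7+4+17+12 = 55
… (106 more)
W→J→S→E→A→G: 5+12+9+7+4 = 37  ← best
The minimum is 37.
One shortest path: W → J → S → E → A → G.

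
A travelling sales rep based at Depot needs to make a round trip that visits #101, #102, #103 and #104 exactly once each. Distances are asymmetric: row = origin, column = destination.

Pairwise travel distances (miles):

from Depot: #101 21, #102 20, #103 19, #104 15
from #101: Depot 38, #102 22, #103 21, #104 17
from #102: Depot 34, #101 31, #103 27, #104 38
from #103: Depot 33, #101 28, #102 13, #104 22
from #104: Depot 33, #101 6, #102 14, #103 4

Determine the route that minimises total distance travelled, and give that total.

Shortest round trip = 89 miles.

Depot-#101-#102-#103-#104-Depot: 21+22+27+22+33 = 125
Depot-#101-#102-#104-#103-Depot: 21+22+38+4+33 = 118
Depot-#101-#103-#102-#104-Depot: 21+21+13+38+33 = 126
Depot-#101-#103-#104-#102-Depot: 21+21+22+14+34 = 112
Depot-#101-#104-#102-#103-Depot: 21+17+14+27+33 = 112
Depot-#101-#104-#103-#102-Depot: 21+17+4+13+34 = 89
Depot-#102-#101-#103-#104-Depot: 20+31+21+22+33 = 127
Depot-#102-#101-#104-#103-Depot: 20+31+17+4+33 = 105
Depot-#102-#103-#101-#104-Depot: 20+27+28+17+33 = 125
Depot-#102-#103-#104-#101-Depot: 20+27+22+6+38 = 113
Depot-#102-#104-#101-#103-Depot: 20+38+6+21+33 = 118
Depot-#102-#104-#103-#101-Depot: 20+38+4+28+38 = 128
Depot-#103-#101-#102-#104-Depot: 19+28+22+38+33 = 140
Depot-#103-#101-#104-#102-Depot: 19+28+17+14+34 = 112
… (10 more)
The minimum is 89.
One optimal route: Depot → #101 → #104 → #103 → #102 → Depot.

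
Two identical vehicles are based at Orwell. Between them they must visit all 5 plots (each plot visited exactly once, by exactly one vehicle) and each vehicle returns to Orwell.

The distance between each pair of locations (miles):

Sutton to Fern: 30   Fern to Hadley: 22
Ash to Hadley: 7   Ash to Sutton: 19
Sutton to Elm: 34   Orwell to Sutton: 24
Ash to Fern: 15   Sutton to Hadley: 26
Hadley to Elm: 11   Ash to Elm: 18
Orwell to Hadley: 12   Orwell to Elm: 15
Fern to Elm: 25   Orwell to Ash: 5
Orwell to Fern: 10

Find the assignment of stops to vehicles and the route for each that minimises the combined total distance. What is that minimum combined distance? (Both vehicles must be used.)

Try each way of splitting the stops between the two vehicles (each non-empty) and, for each split, find the best tour for each vehicle:
  {Ash} + {Sutton, Fern, Hadley, Elm}: 10 + 92 = 102
  {Sutton} + {Ash, Fern, Hadley, Elm}: 48 + 58 = 106
  {Ash, Sutton} + {Fern, Hadley, Elm}: 48 + 58 = 106
  {Fern} + {Ash, Sutton, Hadley, Elm}: 20 + 76 = 96
  {Ash, Fern} + {Sutton, Hadley, Elm}: 30 + 76 = 106
  {Sutton, Fern} + {Ash, Hadley, Elm}: 64 + 38 = 102
  … (15 splits in total)
Best: vehicle 1 Orwell → Fern → Orwell = 20; vehicle 2 Orwell → Ash → Sutton → Hadley → Elm → Orwell = 76; combined 96.

96 miles — the smallest possible combined total.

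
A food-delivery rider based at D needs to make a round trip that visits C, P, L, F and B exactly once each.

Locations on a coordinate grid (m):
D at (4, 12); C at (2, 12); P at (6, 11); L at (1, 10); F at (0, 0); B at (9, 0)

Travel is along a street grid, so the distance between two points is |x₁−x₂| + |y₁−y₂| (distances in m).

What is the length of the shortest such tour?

42 m — the shortest possible round trip.

There are 60 distinct closed tours to check (reversals are equivalent).
D-C-P-L-F-B-D: 2+5+6+11+9+17 = 50
D-C-P-L-B-F-D: 2+5+6+18+9+16 = 56
D-C-P-F-L-B-D: 2+5+17+11+18+17 = 70
D-C-P-F-B-L-D: 2+5+17+9+18+5 = 56
D-C-P-B-L-F-D: 2+5+14+18+11+16 = 66
D-C-P-B-F-L-D: 2+5+14+9+11+5 = 46
D-C-L-P-F-B-D: 2+3+6+17+9+17 = 54
D-C-L-P-B-F-D: 2+3+6+14+9+16 = 50
D-C-L-F-P-B-D: 2+3+11+17+14+17 = 64
D-C-L-F-B-P-D: 2+3+11+9+14+3 = 42
D-C-L-B-P-F-D: 2+3+18+14+17+16 = 70
D-C-L-B-F-P-D: 2+3+18+9+17+3 = 52
D-C-F-P-L-B-D: 2+14+17+6+18+17 = 74
D-C-F-P-B-L-D: 2+14+17+14+18+5 = 70
… (46 more)
The minimum is 42.
One optimal route: D → C → L → F → B → P → D (or its reverse).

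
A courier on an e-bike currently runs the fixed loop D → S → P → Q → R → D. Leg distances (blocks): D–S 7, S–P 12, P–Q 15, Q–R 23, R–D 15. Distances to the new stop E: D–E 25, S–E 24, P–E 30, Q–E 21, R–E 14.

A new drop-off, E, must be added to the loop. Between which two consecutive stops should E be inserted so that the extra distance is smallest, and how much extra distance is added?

Insertion cost between consecutive stops i–j is d(i,E) + d(E,j) − d(i,j):
  between D and S: 25 + 24 − 7 = 42
  between S and P: 24 + 30 − 12 = 42
  between P and Q: 30 + 21 − 15 = 36
  between Q and R: 21 + 14 − 23 = 12
  between R and D: 14 + 25 − 15 = 24
Cheapest insertion is between Q and R, adding 12.
New total = 72 + 12 = 84.

+12 blocks — insert E between Q and R.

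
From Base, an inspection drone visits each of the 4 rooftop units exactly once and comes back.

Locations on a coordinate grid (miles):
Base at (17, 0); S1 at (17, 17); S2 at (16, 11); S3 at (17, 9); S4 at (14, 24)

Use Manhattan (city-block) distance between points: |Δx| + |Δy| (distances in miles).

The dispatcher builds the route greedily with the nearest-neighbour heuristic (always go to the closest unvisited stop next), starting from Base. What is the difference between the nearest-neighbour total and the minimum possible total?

2 miles longer than the optimal tour.

From Base: S3=9, S2=12, S1=17, S4=27 → choose S3 (9).
From S3: S2=3, S1=8, S4=18 → choose S2 (3).
From S2: S1=7, S4=15 → choose S1 (7).
From S1: S4=10 → choose S4 (10).
NN route Base → S3 → S2 → S1 → S4 → Base costs 56.
Optimal: Base → S1 → S4 → S2 → S3 → Base costs 54 (by enumerating all 12 distinct tours).
Excess = 56 − 54 = 2.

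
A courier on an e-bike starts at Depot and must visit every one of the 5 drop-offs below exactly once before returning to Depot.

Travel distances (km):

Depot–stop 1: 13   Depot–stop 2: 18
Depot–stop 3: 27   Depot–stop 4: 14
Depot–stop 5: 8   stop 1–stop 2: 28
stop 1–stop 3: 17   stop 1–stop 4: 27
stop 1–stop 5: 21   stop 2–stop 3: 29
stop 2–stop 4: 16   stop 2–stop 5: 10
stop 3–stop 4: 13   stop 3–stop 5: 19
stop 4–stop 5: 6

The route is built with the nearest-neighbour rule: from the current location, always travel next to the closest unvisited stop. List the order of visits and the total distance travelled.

Nearest-neighbour total = 90 km; route Depot → stop 5 → stop 4 → stop 3 → stop 1 → stop 2 → Depot.

At Depot the remaining stops are stop 5 8, stop 1 13, stop 4 14, stop 2 18, stop 3 27; go to stop 5.
At stop 5 the remaining stops are stop 4 6, stop 2 10, stop 3 19, stop 1 21; go to stop 4.
At stop 4 the remaining stops are stop 3 13, stop 2 16, stop 1 27; go to stop 3.
At stop 3 the remaining stops are stop 1 17, stop 2 29; go to stop 1.
At stop 1 the remaining stops are stop 2 28; go to stop 2.
Return stop 2→Depot: 18.
Total = 8 + 6 + 13 + 17 + 28 + 18 = 90.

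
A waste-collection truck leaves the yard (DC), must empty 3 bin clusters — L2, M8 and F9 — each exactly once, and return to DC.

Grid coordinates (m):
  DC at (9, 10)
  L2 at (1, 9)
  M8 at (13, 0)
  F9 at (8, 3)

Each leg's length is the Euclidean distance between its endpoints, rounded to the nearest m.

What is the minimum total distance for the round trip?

There are 3 distinct closed tours to check (reversals are equivalent).
DC→L2→M8→F9→DC: 8+15+6+7 = 36
DC→L2→F9→M8→DC: 8+9+6+11 = 34
DC→M8→L2→F9→DC: 11+15+9+7 = 42
The minimum is 34.
One optimal route: DC → L2 → F9 → M8 → DC (or its reverse).

34 m — the shortest possible round trip.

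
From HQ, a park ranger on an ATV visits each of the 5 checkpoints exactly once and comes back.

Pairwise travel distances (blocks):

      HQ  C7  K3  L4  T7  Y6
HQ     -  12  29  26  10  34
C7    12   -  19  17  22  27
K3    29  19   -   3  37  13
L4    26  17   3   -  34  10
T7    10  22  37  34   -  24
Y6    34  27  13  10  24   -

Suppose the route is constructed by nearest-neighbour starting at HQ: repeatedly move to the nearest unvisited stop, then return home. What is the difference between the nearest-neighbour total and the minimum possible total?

21 blocks longer than the optimal tour.

HQ: T7=10, C7=12, L4=26, K3=29, Y6=34 ⇒ T7
T7: C7=22, Y6=24, L4=34, K3=37 ⇒ C7
C7: L4=17, K3=19, Y6=27 ⇒ L4
L4: K3=3, Y6=10 ⇒ K3
K3: Y6=13 ⇒ Y6
NN route HQ → T7 → C7 → L4 → K3 → Y6 → HQ costs 99.
Optimal: HQ → C7 → K3 → L4 → Y6 → T7 → HQ costs 78 (by enumerating all 60 distinct tours).
Excess = 99 − 78 = 21.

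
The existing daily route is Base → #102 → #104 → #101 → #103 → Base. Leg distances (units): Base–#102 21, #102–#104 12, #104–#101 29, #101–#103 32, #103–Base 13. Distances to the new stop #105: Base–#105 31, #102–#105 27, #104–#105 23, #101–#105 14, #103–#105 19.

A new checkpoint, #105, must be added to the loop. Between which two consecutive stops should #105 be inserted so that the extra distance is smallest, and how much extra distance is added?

Insertion cost between consecutive stops i–j is d(i,#105) + d(#105,j) − d(i,j):
  between Base and #102: 31 + 27 − 21 = 37
  between #102 and #104: 27 + 23 − 12 = 38
  between #104 and #101: 23 + 14 − 29 = 8
  between #101 and #103: 14 + 19 − 32 = 1
  between #103 and Base: 19 + 31 − 13 = 37
Cheapest insertion is between #101 and #103, adding 1.
New total = 107 + 1 = 108.

+1 — insert #105 between #101 and #103.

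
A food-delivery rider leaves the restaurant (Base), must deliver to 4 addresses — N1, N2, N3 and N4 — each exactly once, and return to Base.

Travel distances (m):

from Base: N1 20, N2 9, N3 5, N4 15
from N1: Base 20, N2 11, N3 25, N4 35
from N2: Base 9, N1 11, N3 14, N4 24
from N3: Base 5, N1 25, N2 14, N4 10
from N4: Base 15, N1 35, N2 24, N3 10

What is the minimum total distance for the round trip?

Minimum total distance: 70 m.

Base → N1 → N2 → N3 → N4 → Base: 20+11+14+10+15 = 70
Base → N1 → N2 → N4 → N3 → Base: 20+11+24+10+5 = 70
Base → N1 → N3 → N2 → N4 → Base: 20+25+14+24+15 = 98
Base → N1 → N3 → N4 → N2 → Base: 20+25+10+24+9 = 88
Base → N1 → N4 → N2 → N3 → Base: 20+35+24+14+5 = 98
Base → N1 → N4 → N3 → N2 → Base: 20+35+10+14+9 = 88
Base → N2 → N1 → N3 → N4 → Base: 9+11+25+10+15 = 70
Base → N2 → N1 → N4 → N3 → Base: 9+11+35+10+5 = 70
Base → N2 → N3 → N1 → N4 → Base: 9+14+25+35+15 = 98
Base → N2 → N4 → N1 → N3 → Base: 9+24+35+25+5 = 98
Base → N3 → N1 → N2 → N4 → Base: 5+25+11+24+15 = 80
Base → N3 → N2 → N1 → N4 → Base: 5+14+11+35+15 = 80
The minimum is 70.
One optimal route: Base → N1 → N2 → N3 → N4 → Base (or its reverse).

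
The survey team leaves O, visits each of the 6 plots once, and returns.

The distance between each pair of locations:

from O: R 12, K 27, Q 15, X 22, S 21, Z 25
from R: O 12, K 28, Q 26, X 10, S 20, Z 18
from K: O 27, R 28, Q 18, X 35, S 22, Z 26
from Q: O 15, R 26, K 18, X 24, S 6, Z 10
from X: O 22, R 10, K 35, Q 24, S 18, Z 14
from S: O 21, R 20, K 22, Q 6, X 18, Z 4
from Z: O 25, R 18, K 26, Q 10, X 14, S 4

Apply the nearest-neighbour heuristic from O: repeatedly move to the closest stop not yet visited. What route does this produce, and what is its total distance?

Nearest-neighbour total = 91; route O → R → X → Z → S → Q → K → O.

From O: distances to unvisited — R=12, Q=15, S=21, X=22, Z=25, K=27. Nearest is R (12).
From R: distances to unvisited — X=10, Z=18, S=20, Q=26, K=28. Nearest is X (10).
From X: distances to unvisited — Z=14, S=18, Q=24, K=35. Nearest is Z (14).
From Z: distances to unvisited — S=4, Q=10, K=26. Nearest is S (4).
From S: distances to unvisited — Q=6, K=22. Nearest is Q (6).
From Q: distances to unvisited — K=18. Nearest is K (18).
Return K→O: 27.
Total = 12 + 10 + 14 + 4 + 6 + 18 + 27 = 91.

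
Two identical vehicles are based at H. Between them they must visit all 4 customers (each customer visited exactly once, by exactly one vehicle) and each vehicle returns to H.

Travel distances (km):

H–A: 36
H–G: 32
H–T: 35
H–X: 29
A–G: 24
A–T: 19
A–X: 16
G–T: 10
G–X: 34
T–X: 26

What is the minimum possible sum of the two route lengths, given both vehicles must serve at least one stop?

Minimum combined distance: 155 km.

Check every non-empty split of the stops between the two vehicles; for each half take its own optimal tour:
  {A} + {G, T, X}: 72 + 97 = 169
  {G} + {A, T, X}: 64 + 99 = 163
  {A, G} + {T, X}: 92 + 90 = 182
  {T} + {A, G, X}: 70 + 101 = 171
  {A, T} + {G, X}: 90 + 95 = 185
  {G, T} + {A, X}: 77 + 81 = 158
  … (7 splits in total)
  {A, G, T} + {X}: 97 + 58 = 155  ← best
Best: vehicle 1 H → A → T → G → H = 97; vehicle 2 H → X → H = 58; combined 155.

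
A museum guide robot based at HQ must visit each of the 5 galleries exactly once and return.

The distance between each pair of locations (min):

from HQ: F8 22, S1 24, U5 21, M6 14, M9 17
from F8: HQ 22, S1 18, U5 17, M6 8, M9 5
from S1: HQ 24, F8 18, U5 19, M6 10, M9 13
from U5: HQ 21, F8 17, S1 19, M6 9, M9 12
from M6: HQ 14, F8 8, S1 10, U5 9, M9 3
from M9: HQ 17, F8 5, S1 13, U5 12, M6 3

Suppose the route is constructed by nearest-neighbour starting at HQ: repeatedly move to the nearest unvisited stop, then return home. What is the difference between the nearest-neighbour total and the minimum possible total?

2 min longer than the optimal tour.

HQ: M6=14, M9=17, U5=21, F8=22, S1=24 ⇒ M6
M6: M9=3, F8=8, U5=9, S1=10 ⇒ M9
M9: F8=5, U5=12, S1=13 ⇒ F8
F8: U5=17, S1=18 ⇒ U5
U5: S1=19 ⇒ S1
NN route HQ → M6 → M9 → F8 → U5 → S1 → HQ costs 82.
Optimal: HQ → F8 → M9 → S1 → M6 → U5 → HQ costs 80 (by enumerating all 60 distinct tours).
Excess = 82 − 80 = 2.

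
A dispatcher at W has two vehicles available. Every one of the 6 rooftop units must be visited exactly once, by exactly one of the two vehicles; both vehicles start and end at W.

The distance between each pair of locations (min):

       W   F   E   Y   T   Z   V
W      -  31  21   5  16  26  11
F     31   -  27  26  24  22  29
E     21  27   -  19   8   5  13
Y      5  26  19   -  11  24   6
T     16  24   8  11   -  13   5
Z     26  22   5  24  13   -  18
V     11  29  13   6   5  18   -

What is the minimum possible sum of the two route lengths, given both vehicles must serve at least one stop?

There are 2^5 − 1 = 31 ways to divide the 6 stops into two non-empty groups. For each, the best each vehicle can do is its own shortest tour through its group:
  {F} + {E, Y, T, Z, V}: 62 + 55 = 117
  {E} + {F, Y, T, Z, V}: 42 + 82 = 124
  {F, E} + {Y, T, Z, V}: 79 + 55 = 134
  {Y} + {F, E, T, Z, V}: 10 + 82 = 92
  {F, Y} + {E, T, Z, V}: 62 + 55 = 117
  {E, Y} + {F, T, Z, V}: 45 + 82 = 127
  … (31 splits in total)
Best: vehicle 1 W → Y → W = 10; vehicle 2 W → F → Z → E → T → V → W = 82; combined 92.

92 min — the smallest possible combined total.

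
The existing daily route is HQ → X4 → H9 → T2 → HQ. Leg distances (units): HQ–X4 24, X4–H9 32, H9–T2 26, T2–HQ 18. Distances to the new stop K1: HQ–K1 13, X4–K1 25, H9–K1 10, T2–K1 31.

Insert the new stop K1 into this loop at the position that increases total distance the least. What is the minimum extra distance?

Insertion cost between consecutive stops i–j is d(i,K1) + d(K1,j) − d(i,j):
  between HQ and X4: 13 + 25 − 24 = 14
  between X4 and H9: 25 + 10 − 32 = 3
  between H9 and T2: 10 + 31 − 26 = 15
  between T2 and HQ: 31 + 13 − 18 = 26
Cheapest insertion is between X4 and H9, adding 3.
New total = 100 + 3 = 103.

Adding 3 by placing K1 on the X4–H9 leg.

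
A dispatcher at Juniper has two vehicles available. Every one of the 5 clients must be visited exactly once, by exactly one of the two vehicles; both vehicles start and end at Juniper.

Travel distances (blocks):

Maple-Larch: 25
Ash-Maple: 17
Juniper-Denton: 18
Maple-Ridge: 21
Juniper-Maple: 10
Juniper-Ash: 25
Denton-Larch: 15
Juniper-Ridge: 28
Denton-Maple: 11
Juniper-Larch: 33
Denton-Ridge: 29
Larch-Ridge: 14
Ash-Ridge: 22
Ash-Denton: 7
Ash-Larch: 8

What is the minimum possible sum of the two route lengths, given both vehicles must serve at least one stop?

95 blocks — the smallest possible combined total.

Try each way of splitting the stops between the two vehicles (each non-empty) and, for each split, find the best tour for each vehicle:
  {Ash} + {Denton, Maple, Larch, Ridge}: 50 + 78 = 128
  {Denton} + {Ash, Maple, Larch, Ridge}: 36 + 77 = 113
  {Ash, Denton} + {Maple, Larch, Ridge}: 50 + 77 = 127
  {Maple} + {Ash, Denton, Larch, Ridge}: 20 + 75 = 95
  {Ash, Maple} + {Denton, Larch, Ridge}: 52 + 75 = 127
  {Denton, Maple} + {Ash, Larch, Ridge}: 39 + 75 = 114
  … (15 splits in total)
Best: vehicle 1 Juniper → Maple → Juniper = 20; vehicle 2 Juniper → Denton → Ash → Larch → Ridge → Juniper = 75; combined 95.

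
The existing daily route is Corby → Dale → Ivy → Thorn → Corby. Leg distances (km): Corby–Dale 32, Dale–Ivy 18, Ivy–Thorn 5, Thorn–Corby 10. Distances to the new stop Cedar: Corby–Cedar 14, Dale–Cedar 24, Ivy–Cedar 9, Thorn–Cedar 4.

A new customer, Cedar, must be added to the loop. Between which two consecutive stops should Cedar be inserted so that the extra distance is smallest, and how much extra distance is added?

Adding 6 km by placing Cedar on the Corby–Dale leg.

Insertion cost between consecutive stops i–j is d(i,Cedar) + d(Cedar,j) − d(i,j):
  between Corby and Dale: 14 + 24 − 32 = 6
  between Dale and Ivy: 24 + 9 − 18 = 15
  between Ivy and Thorn: 9 + 4 − 5 = 8
  between Thorn and Corby: 4 + 14 − 10 = 8
Cheapest insertion is between Corby and Dale, adding 6.
New total = 65 + 6 = 71.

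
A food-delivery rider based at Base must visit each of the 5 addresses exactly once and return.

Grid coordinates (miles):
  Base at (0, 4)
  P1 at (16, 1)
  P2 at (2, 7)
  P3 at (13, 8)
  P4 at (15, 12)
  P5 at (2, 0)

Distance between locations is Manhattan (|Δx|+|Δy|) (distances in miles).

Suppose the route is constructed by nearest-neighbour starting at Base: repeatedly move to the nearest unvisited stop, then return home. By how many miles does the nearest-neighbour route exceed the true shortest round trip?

From Base: P2=5, P5=6, P3=17, P1=19, P4=23 → choose P2 (5).
From P2: P5=7, P3=12, P4=18, P1=20 → choose P5 (7).
From P5: P1=15, P3=19, P4=25 → choose P1 (15).
From P1: P3=10, P4=12 → choose P3 (10).
From P3: P4=6 → choose P4 (6).
NN route Base → P2 → P5 → P1 → P3 → P4 → Base costs 66.
Optimal: Base → P2 → P3 → P4 → P1 → P5 → Base costs 56 (by enumerating all 60 distinct tours).
Excess = 66 − 56 = 10.

10 miles longer than the optimal tour.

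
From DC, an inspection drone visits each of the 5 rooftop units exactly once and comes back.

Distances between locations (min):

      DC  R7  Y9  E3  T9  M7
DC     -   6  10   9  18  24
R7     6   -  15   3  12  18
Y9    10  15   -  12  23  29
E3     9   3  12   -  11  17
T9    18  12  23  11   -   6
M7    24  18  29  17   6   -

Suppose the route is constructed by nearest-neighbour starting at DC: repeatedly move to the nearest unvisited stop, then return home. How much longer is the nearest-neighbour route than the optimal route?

2 min longer than the optimal tour.

DC: R7=6, E3=9, Y9=10, T9=18, M7=24 ⇒ R7
R7: E3=3, T9=12, Y9=15, M7=18 ⇒ E3
E3: T9=11, Y9=12, M7=17 ⇒ T9
T9: M7=6, Y9=23 ⇒ M7
M7: Y9=29 ⇒ Y9
NN route DC → R7 → E3 → T9 → M7 → Y9 → DC costs 65.
Optimal: DC → R7 → T9 → M7 → E3 → Y9 → DC costs 63 (by enumerating all 60 distinct tours).
Excess = 65 − 63 = 2.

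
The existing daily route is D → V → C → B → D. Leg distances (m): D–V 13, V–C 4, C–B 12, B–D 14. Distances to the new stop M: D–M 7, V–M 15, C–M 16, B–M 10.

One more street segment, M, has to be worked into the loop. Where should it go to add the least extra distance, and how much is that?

Adding 3 m by placing M on the B–D leg.

Insertion cost between consecutive stops i–j is d(i,M) + d(M,j) − d(i,j):
  between D and V: 7 + 15 − 13 = 9
  between V and C: 15 + 16 − 4 = 27
  between C and B: 16 + 10 − 12 = 14
  between B and D: 10 + 7 − 14 = 3
Cheapest insertion is between B and D, adding 3.
New total = 43 + 3 = 46.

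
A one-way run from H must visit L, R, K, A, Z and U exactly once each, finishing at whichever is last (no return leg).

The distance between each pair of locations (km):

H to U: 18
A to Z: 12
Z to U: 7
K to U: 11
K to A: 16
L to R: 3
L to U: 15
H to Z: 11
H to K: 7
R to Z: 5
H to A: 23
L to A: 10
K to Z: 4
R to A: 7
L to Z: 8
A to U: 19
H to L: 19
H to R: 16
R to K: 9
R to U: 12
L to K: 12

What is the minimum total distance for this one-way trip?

There are 6! = 720 possible orderings.
H → L → R → K → A → Z → U: 19+3+9+16+12+7 = 66
H → L → R → K → A → U → Z: 19+3+9+16+19+7 = 73
H → L → R → K → Z → A → U: 19+3+9+4+12+19 = 66
H → L → R → K → Z → U → A: 19+3+9+4+7+19 = 61
H → L → R → K → U → A → Z: 19+3+9+11+19+12 = 73
H → L → R → K → U → Z → A: 19+3+9+11+7+12 = 61
H → L → R → A → K → Z → U: 19+3+7+16+4+7 = 56
H → L → R → A → K → U → Z: 19+3+7+16+11+7 = 63
… (712 more)
H → K → Z → U → L → R → A: 7+4+7+15+3+7 = 43  ← best
The minimum is 43.
One shortest path: H → K → Z → U → L → R → A.

Shortest open route: 43 km.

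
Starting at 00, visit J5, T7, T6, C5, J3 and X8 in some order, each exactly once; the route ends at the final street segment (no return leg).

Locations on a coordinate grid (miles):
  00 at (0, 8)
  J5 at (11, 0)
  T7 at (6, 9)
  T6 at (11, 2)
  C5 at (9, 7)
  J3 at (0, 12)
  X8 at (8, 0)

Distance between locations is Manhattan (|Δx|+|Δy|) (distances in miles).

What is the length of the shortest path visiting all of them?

Minimum one-way distance = 30 miles.

There are 6! = 720 possible orderings.
00→J5→T7→T6→C5→J3→X8: 19+14+12+7+14+20 = 86
00→J5→T7→T6→C5→X8→J3: 19+14+12+7+8+20 = 80
00→J5→T7→T6→J3→C5→X8: 19+14+12+21+14+8 = 88
00→J5→T7→T6→J3→X8→C5: 19+14+12+21+20+8 = 94
00→J5→T7→T6→X8→C5→J3: 19+14+12+5+8+14 = 72
00→J5→T7→T6→X8→J3→C5: 19+14+12+5+20+14 = 84
00→J5→T7→C5→T6→J3→X8: 19+14+5+7+21+20 = 86
00→J5→T7→C5→T6→X8→J3: 19+14+5+7+5+20 = 70
… (712 more)
00→J3→T7→C5→T6→J5→X8: 4+9+5+7+2+3 = 30  ← best
The minimum is 30.
One shortest path: 00 → J3 → T7 → C5 → T6 → J5 → X8.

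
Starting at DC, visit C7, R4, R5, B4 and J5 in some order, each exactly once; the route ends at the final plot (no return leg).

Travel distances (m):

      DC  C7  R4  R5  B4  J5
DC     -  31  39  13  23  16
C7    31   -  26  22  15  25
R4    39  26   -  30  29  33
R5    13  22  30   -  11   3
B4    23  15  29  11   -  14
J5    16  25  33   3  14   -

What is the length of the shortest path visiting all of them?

Minimum one-way distance = 71 m.

There are 5! = 120 possible orderings.
DC → C7 → R4 → R5 → B4 → J5: 31+26+30+11+14 = 112
DC → C7 → R4 → R5 → J5 → B4: 31+26+30+3+14 = 104
DC → C7 → R4 → B4 → R5 → J5: 31+26+29+11+3 = 100
DC → C7 → R4 → B4 → J5 → R5: 31+26+29+14+3 = 103
DC → C7 → R4 → J5 → R5 → B4: 31+26+33+3+11 = 104
DC → C7 → R4 → J5 → B4 → R5: 31+26+33+14+11 = 115
DC → C7 → R5 → R4 → B4 → J5: 31+22+30+29+14 = 126
DC → C7 → R5 → R4 → J5 → B4: 31+22+30+33+14 = 130
DC → C7 → R5 → B4 → R4 → J5: 31+22+11+29+33 = 126
DC → C7 → R5 → B4 → J5 → R4: 31+22+11+14+33 = 111
DC → C7 → R5 → J5 → R4 → B4: 31+22+3+33+29 = 118
DC → C7 → R5 → J5 → B4 → R4: 31+22+3+14+29 = 99
DC → C7 → B4 → R4 → R5 → J5: 31+15+29+30+3 = 108
DC → C7 → B4 → R4 → J5 → R5: 31+15+29+33+3 = 111
… (106 more)
DC → R5 → J5 → B4 → C7 → R4: 13+3+14+15+26 = 71  ← best
The minimum is 71.
One shortest path: DC → R5 → J5 → B4 → C7 → R4.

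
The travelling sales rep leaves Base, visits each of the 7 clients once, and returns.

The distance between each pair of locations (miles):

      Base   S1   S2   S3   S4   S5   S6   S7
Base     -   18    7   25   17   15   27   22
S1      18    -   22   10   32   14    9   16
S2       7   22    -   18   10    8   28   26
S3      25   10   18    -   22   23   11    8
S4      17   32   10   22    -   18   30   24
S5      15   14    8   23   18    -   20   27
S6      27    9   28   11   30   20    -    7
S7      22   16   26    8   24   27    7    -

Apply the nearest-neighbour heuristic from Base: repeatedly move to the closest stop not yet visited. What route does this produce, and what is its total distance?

Nearest-neighbour total = 92 miles; route Base → S2 → S5 → S1 → S6 → S7 → S3 → S4 → Base.

Base → [S2:7 / S5:15 / S4:17 / S1:18 / S7:22 / S3:25 / S6:27] → S2 (7)
S2 → [S5:8 / S4:10 / S3:18 / S1:22 / S7:26 / S6:28] → S5 (8)
S5 → [S1:14 / S4:18 / S6:20 / S3:23 / S7:27] → S1 (14)
S1 → [S6:9 / S3:10 / S7:16 / S4:32] → S6 (9)
S6 → [S7:7 / S3:11 / S4:30] → S7 (7)
S7 → [S3:8 / S4:24] → S3 (8)
S3 → [S4:22] → S4 (22)
Return S4→Base: 17.
Total = 7 + 8 + 14 + 9 + 7 + 8 + 22 + 17 = 92.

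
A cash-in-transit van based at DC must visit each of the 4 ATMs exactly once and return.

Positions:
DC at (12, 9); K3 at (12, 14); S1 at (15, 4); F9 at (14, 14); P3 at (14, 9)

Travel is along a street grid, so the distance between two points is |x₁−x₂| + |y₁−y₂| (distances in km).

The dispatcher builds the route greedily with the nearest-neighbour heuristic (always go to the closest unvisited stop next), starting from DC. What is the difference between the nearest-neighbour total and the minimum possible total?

The nearest-neighbour route is 4 km longer than optimal.

DC: P3=2, K3=5, F9=7, S1=8 ⇒ P3
P3: F9=5, S1=6, K3=7 ⇒ F9
F9: K3=2, S1=11 ⇒ K3
K3: S1=13 ⇒ S1
NN route DC → P3 → F9 → K3 → S1 → DC costs 30.
Optimal: DC → K3 → F9 → S1 → P3 → DC costs 26 (by enumerating all 12 distinct tours).
Excess = 30 − 26 = 4.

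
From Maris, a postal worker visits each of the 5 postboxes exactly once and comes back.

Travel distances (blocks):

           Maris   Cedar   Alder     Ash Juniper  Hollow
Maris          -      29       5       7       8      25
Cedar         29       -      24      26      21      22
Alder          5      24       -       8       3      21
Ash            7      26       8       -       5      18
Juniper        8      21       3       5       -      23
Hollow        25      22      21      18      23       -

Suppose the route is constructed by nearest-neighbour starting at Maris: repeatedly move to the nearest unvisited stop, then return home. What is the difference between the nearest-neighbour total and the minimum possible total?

Excess over optimum: 6 blocks.

Maris: Alder=5, Ash=7, Juniper=8, Hollow=25, Cedar=29 ⇒ Alder
Alder: Juniper=3, Ash=8, Hollow=21, Cedar=24 ⇒ Juniper
Juniper: Ash=5, Cedar=21, Hollow=23 ⇒ Ash
Ash: Hollow=18, Cedar=26 ⇒ Hollow
Hollow: Cedar=22 ⇒ Cedar
NN route Maris → Alder → Juniper → Ash → Hollow → Cedar → Maris costs 82.
Optimal: Maris → Alder → Juniper → Cedar → Hollow → Ash → Maris costs 76 (by enumerating all 60 distinct tours).
Excess = 82 − 76 = 6.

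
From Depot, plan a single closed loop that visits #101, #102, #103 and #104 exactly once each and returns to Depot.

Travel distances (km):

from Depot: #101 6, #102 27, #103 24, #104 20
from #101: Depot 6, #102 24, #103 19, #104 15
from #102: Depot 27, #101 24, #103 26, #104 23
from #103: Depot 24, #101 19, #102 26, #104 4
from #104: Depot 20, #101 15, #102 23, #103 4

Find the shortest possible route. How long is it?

Shortest round trip = 78 km.

Depot-#101-#102-#103-#104-Depot: 6+24+26+4+20 = 80
Depot-#101-#102-#104-#103-Depot: 6+24+23+4+24 = 81
Depot-#101-#103-#102-#104-Depot: 6+19+26+23+20 = 94
Depot-#101-#103-#104-#102-Depot: 6+19+4+23+27 = 79
Depot-#101-#104-#102-#103-Depot: 6+15+23+26+24 = 94
Depot-#101-#104-#103-#102-Depot: 6+15+4+26+27 = 78
Depot-#102-#101-#103-#104-Depot: 27+24+19+4+20 = 94
Depot-#102-#101-#104-#103-Depot: 27+24+15+4+24 = 94
Depot-#102-#103-#101-#104-Depot: 27+26+19+15+20 = 107
Depot-#102-#104-#101-#103-Depot: 27+23+15+19+24 = 108
Depot-#103-#101-#102-#104-Depot: 24+19+24+23+20 = 110
Depot-#103-#102-#101-#104-Depot: 24+26+24+15+20 = 109
The minimum is 78.
One optimal route: Depot → #101 → #104 → #103 → #102 → Depot (or its reverse).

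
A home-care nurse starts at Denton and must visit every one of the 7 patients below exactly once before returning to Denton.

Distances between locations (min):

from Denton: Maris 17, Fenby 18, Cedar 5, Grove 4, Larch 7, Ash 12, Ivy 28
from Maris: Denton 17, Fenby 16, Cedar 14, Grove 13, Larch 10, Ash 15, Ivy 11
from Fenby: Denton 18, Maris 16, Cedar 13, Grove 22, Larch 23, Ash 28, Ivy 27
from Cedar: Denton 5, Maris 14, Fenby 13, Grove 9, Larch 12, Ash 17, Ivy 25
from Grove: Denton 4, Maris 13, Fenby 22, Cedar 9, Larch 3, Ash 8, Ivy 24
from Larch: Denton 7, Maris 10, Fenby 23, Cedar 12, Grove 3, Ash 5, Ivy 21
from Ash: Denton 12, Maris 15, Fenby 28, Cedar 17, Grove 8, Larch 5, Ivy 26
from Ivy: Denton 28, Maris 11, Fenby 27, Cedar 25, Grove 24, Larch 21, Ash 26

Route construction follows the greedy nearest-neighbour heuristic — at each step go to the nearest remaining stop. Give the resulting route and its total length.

Denton → [Grove:4 / Cedar:5 / Larch:7 / Ash:12 / Maris:17 / Fenby:18 / Ivy:28] → Grove (4)
Grove → [Larch:3 / Ash:8 / Cedar:9 / Maris:13 / Fenby:22 / Ivy:24] → Larch (3)
Larch → [Ash:5 / Maris:10 / Cedar:12 / Ivy:21 / Fenby:23] → Ash (5)
Ash → [Maris:15 / Cedar:17 / Ivy:26 / Fenby:28] → Maris (15)
Maris → [Ivy:11 / Cedar:14 / Fenby:16] → Ivy (11)
Ivy → [Cedar:25 / Fenby:27] → Cedar (25)
Cedar → [Fenby:13] → Fenby (13)
Return Fenby→Denton: 18.
Total = 4 + 3 + 5 + 15 + 11 + 25 + 13 + 18 = 94.

Total distance 94 min via the nearest-neighbour route Denton → Grove → Larch → Ash → Maris → Ivy → Cedar → Fenby → Denton.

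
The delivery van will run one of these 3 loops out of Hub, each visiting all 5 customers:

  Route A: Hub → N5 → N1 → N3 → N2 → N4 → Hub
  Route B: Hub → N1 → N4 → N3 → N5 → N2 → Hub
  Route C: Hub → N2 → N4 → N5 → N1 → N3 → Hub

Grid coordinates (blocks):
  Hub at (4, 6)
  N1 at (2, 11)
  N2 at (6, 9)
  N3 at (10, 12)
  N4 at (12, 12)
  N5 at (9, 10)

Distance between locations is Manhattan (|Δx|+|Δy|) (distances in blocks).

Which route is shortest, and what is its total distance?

Shortest is Route B, total 32 blocks.

Route A: 9 + 8 + 9 + 7 + 9 + 14 = 56
Route B: 7 + 11 + 2 + 3 + 4 + 5 = 32
Route C: 5 + 9 + 5 + 8 + 9 + 12 = 48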